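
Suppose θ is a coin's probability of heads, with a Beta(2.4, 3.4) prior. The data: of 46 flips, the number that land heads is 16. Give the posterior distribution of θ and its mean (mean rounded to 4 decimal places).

The binomial likelihood is conjugate to the Beta prior: with 16 successes and 30 failures, the posterior is Beta(2.4+16, 3.4+30) = Beta(18.4, 33.4).
Posterior mean = α/(α+β) = 18.4/51.8 = 0.3552.

Posterior: Beta(18.4, 33.4); mean ≈ 0.3552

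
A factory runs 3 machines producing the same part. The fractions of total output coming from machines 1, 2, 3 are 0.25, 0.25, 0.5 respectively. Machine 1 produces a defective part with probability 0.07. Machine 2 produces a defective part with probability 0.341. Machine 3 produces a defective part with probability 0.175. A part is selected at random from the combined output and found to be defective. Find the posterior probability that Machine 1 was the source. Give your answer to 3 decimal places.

Tabulate prior·likelihood by source: [1] prior 0.25, lik 0.07, product 0.01750; [2] prior 0.25, lik 0.341, product 0.08525; [3] prior 0.5, lik 0.175, product 0.08750.
Normalizing constant = 0.19025; the posterior for Machine 1 is its product over the sum, 0.01750/0.19025 = 0.092.

Posterior probability ≈ 0.092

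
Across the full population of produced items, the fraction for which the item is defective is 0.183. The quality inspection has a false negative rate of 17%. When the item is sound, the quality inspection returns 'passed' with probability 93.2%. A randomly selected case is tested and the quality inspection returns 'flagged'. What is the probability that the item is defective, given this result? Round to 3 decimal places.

P(H | E) ≈ 0.732

Write H for 'the item is defective'. Prior odds H:¬H = 0.183/0.817 = 0.22399. For the 'flagged' outcome, the likelihood ratio is 0.83/0.068 = 12.206.
Posterior odds = 0.22399 × 12.206 = 2.7340, so P(H|E) = 2.7340/(1+2.7340) = 0.732.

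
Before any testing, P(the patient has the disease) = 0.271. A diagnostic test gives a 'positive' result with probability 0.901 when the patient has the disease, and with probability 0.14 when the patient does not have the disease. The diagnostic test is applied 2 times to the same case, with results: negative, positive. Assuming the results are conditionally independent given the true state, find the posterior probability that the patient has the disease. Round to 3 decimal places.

Posterior P(H) ≈ 0.216

Let H be the event that the patient has the disease; start with P(H) = 0.271. P('positive'|H) = 0.901, P('positive'|¬H) = 0.14.
Update on result 1 ('negative'): P(H) ← 0.099·0.2710 / (0.099·0.2710 + 0.86·0.7290) = 0.026829/0.65377 = 0.0410.
Update on result 2 ('positive'): P(H) ← 0.901·0.0410 / (0.901·0.0410 + 0.14·0.9590) = 0.036975/0.17123 = 0.2159.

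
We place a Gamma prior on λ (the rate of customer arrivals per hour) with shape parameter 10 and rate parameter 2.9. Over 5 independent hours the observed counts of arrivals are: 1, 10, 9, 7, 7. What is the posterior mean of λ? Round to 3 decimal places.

Posterior mean ≈ 5.570

Total count ∑xᵢ = 34 over n = 5 hours.
Gamma is conjugate to the Poisson likelihood: posterior is Gamma(shape = 10+34 = 44, rate = 2.9+5 = 7.9).
Posterior mean = shape/rate = 44/7.9 = 5.570.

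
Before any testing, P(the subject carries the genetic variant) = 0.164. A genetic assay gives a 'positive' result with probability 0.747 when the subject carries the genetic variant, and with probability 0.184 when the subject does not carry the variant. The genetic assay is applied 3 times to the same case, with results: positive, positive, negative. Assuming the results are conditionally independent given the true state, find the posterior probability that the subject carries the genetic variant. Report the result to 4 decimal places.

Let H be the event that the subject carries the genetic variant; start with P(H) = 0.164. P('positive'|H) = 0.747, P('positive'|¬H) = 0.184.
Update on result 1 ('positive'): P(H) ← 0.747·0.1640 / (0.747·0.1640 + 0.184·0.8360) = 0.12251/0.27633 = 0.4433.
Update on result 2 ('positive'): P(H) ← 0.747·0.4433 / (0.747·0.4433 + 0.184·0.5567) = 0.33117/0.43360 = 0.7638.
Update on result 3 ('negative'): P(H) ← 0.253·0.7638 / (0.253·0.7638 + 0.816·0.2362) = 0.19324/0.38599 = 0.5006.

Posterior P(H) ≈ 0.5006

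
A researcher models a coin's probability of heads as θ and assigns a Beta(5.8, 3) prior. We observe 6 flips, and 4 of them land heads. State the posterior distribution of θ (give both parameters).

The binomial likelihood is conjugate to the Beta prior: with 4 successes and 2 failures, the posterior is Beta(5.8+4, 3+2) = Beta(9.8, 5).

Posterior: Beta(9.8, 5)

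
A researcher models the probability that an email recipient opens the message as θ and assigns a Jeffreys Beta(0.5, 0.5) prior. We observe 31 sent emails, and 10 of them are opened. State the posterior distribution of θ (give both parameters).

Posterior: Beta(10.5, 21.5)

Observing 10 successes and 21 failures updates Beta(0.5, 0.5) by adding the success and failure counts to the two shape parameters: α = 0.5+10 = 10.5, β = 0.5+21 = 21.5.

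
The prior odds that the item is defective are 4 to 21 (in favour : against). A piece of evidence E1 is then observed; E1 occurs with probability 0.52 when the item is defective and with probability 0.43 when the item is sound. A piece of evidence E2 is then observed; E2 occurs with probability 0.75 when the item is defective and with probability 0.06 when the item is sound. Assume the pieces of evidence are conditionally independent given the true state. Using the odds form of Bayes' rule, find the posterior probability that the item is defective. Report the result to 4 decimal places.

Posterior probability ≈ 0.7422

Prior odds = 4/21 = 0.19048. In log-odds, ln(0.19048) = -1.6582.
Add log likelihood ratios: ln(1.2093) + ln(12.500) = 2.7158.
Posterior log-odds = 1.0575, so posterior odds = exp(1.0575) = 2.8793. Converting, P(H|E) = 2.8793/3.8793 = 0.7422.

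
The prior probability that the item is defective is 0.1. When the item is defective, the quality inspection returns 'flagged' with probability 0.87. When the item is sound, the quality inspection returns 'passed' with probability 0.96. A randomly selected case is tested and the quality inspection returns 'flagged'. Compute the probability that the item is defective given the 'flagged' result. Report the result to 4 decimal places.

P(H | E) ≈ 0.7073

Let H be the event that the item is defective. P(H) = 0.1, so P(¬H) = 0.9. With E the 'flagged' result, P(E|H) = 0.87 and P(E|¬H) = 0.04.
P(E) = 0.87·0.1 + 0.04·0.9 = 0.087000 + 0.036000 = 0.12300.
By Bayes' theorem, P(H|E) = 0.087000 / 0.12300 = 0.7073.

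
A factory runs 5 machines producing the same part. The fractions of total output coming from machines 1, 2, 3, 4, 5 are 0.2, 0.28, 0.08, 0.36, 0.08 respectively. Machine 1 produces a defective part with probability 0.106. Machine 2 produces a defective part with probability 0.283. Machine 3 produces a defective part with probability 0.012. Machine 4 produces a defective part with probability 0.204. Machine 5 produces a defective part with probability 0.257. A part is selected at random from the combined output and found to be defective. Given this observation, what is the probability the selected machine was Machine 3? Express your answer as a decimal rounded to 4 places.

P(defective|M1) = 0.106; P(defective|M2) = 0.283; P(defective|M3) = 0.012; P(defective|M4) = 0.204; P(defective|M5) = 0.257.
Prior × likelihood for each source: 0.2·0.106=0.02120, 0.28·0.283=0.07924, 0.08·0.012=0.0009600, 0.36·0.204=0.07344, 0.08·0.257=0.02056. Summing gives P(defective) = 0.19540.
P(Machine 3 | defective) = 0.0009600 / 0.19540 = 0.0049.

Posterior probability ≈ 0.0049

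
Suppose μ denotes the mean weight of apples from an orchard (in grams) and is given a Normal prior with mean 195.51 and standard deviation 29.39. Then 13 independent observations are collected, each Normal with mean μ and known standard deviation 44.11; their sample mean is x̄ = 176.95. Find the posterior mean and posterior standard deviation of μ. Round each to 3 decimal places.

With known σ, the Normal prior is conjugate. Weight on the data is w = (n/σ²)/(n/σ² + 1/τ₀²) = 0.00668143/(0.00668143+0.00115771) = 0.85232.
Posterior mean = w·x̄ + (1−w)·μ₀ = 0.85232·176.95 + 0.14768·195.51 = 179.691. Posterior variance = 1/(0.00668143+0.00115771) = 127.565, so SD = 11.294.

Posterior mean ≈ 179.691; posterior SD ≈ 11.294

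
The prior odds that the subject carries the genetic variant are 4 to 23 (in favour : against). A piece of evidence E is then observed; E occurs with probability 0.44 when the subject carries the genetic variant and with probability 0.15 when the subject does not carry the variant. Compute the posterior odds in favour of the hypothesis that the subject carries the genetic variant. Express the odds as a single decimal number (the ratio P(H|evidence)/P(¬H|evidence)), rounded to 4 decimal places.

Posterior odds ≈ 0.5101

Prior odds = 4/23 = 0.17391. In log-odds, ln(0.17391) = -1.7492.
Add log likelihood ratio: ln(2.9333) = 1.0761.
Posterior log-odds = -0.67306, so posterior odds = exp(-0.67306) = 0.51014.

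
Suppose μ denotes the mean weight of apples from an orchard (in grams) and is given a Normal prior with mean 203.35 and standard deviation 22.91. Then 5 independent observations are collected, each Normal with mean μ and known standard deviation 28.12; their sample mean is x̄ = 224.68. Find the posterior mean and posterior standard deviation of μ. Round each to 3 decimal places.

Posterior mean ≈ 219.741; posterior SD ≈ 11.024

With known σ, the Normal prior is conjugate. Weight on the data is w = (n/σ²)/(n/σ² + 1/τ₀²) = 0.00632324/(0.00632324+0.00190524) = 0.76846.
Posterior mean = w·x̄ + (1−w)·μ₀ = 0.76846·224.68 + 0.23154·203.35 = 219.741. Posterior variance = 1/(0.00632324+0.00190524) = 121.529, so SD = 11.024.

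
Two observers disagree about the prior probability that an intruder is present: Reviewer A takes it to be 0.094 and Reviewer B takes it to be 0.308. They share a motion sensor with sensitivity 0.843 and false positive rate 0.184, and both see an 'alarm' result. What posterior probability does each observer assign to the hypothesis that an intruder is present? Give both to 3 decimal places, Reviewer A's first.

Reviewer A: 0.322; Reviewer B: 0.671

The likelihood ratio for an 'alarm' result is 0.843/0.184 = 4.5815.
Reviewer A: prior odds 0.094/0.906 = 0.10375; posterior odds 0.47535; posterior probability 0.322.
Reviewer B: prior odds 0.308/0.692 = 0.44509; posterior odds 2.0392; posterior probability 0.671.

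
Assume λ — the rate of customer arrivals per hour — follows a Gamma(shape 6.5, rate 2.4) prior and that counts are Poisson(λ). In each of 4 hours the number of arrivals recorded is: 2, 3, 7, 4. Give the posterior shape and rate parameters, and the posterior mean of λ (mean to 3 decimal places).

Total count ∑xᵢ = 16 over n = 4 hours.
Gamma is conjugate to the Poisson likelihood: posterior is Gamma(shape = 6.5+16 = 22.5, rate = 2.4+4 = 6.4).
Posterior mean = shape/rate = 22.5/6.4 = 3.516.

Posterior: Gamma(shape=22.5, rate=6.4); mean ≈ 3.516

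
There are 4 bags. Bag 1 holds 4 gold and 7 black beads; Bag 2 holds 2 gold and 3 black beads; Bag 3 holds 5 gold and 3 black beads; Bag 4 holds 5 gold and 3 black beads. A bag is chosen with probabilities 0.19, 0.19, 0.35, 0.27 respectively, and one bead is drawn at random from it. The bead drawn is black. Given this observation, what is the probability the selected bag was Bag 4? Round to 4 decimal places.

Posterior probability ≈ 0.2166

P(black|Bag 1) = 0.6364; P(black|Bag 2) = 0.6; P(black|Bag 3) = 0.375; P(black|Bag 4) = 0.375.
Prior × likelihood for each source: 0.19·0.6364=0.1209, 0.19·0.6=0.1140, 0.35·0.375=0.1312, 0.27·0.375=0.1013. Summing gives P(black) = 0.46741.
P(Bag 4 | black) = 0.1013 / 0.46741 = 0.2166.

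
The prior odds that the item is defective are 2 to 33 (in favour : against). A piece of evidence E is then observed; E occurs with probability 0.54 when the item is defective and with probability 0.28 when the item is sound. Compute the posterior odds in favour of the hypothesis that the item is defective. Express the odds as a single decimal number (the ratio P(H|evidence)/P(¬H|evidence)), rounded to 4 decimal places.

Prior odds = 2/33 = 0.060606.
Likelihood ratio for E = 0.54/0.28 = 1.9286.
Posterior odds = prior odds × LR = 0.11688.

Posterior odds ≈ 0.1169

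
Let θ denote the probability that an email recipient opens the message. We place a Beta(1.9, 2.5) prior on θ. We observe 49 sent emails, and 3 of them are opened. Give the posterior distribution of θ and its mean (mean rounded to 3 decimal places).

The binomial likelihood is conjugate to the Beta prior: with 3 successes and 46 failures, the posterior is Beta(1.9+3, 2.5+46) = Beta(4.9, 48.5).
Posterior mean = α/(α+β) = 4.9/53.4 = 0.092.

Posterior: Beta(4.9, 48.5); mean ≈ 0.092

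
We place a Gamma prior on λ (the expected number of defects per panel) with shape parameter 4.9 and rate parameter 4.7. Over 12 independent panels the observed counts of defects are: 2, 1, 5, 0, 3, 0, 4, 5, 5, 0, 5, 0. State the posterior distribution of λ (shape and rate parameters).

Posterior: Gamma(shape=34.9, rate=16.7)

Total count ∑xᵢ = 30 over n = 12 panels.
Gamma is conjugate to the Poisson likelihood: posterior is Gamma(shape = 4.9+30 = 34.9, rate = 4.7+12 = 16.7).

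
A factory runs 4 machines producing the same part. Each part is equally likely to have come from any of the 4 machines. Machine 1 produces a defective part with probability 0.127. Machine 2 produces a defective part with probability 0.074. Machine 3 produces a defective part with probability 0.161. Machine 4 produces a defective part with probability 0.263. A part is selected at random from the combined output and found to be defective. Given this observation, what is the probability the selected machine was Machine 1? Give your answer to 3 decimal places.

Posterior probability ≈ 0.203

Tabulate prior·likelihood by source: [1] prior 0.25, lik 0.127, product 0.03175; [2] prior 0.25, lik 0.074, product 0.01850; [3] prior 0.25, lik 0.161, product 0.04025; [4] prior 0.25, lik 0.263, product 0.06575.
Normalizing constant = 0.15625; the posterior for Machine 1 is its product over the sum, 0.03175/0.15625 = 0.203.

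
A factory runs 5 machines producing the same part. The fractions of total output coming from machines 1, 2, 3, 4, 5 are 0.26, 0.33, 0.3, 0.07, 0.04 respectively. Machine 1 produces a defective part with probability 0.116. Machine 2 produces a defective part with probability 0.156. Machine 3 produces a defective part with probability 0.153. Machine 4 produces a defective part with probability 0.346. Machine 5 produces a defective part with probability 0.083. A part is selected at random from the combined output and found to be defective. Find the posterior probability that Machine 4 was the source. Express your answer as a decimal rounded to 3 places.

P(defective|M1) = 0.116; P(defective|M2) = 0.156; P(defective|M3) = 0.153; P(defective|M4) = 0.346; P(defective|M5) = 0.083.
Prior × likelihood for each source: 0.26·0.116=0.03016, 0.33·0.156=0.05148, 0.3·0.153=0.04590, 0.07·0.346=0.02422, 0.04·0.083=0.003320. Summing gives P(defective) = 0.15508.
P(Machine 4 | defective) = 0.02422 / 0.15508 = 0.156.

Posterior probability ≈ 0.156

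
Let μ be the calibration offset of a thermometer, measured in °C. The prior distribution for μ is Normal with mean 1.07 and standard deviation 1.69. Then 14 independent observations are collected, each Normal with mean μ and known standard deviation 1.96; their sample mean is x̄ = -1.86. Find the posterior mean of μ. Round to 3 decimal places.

Posterior mean ≈ -1.603

Prior precision 1/τ₀² = 1/1.69² = 0.350128; data precision n/σ² = 14/1.96² = 3.64431.
Posterior precision = 0.350128 + 3.64431 = 3.99444.
Posterior mean = (0.350128·1.07 + 3.64431·-1.86) / 3.99444 = -1.603.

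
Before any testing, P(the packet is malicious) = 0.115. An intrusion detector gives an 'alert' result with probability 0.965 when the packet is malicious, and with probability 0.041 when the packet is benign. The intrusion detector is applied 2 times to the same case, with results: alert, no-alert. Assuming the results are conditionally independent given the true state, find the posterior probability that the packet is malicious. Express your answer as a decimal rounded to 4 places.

Posterior P(H) ≈ 0.1004

With H the event that the packet is malicious, the joint likelihood of the observed sequence is P(data|H) = 0.965·0.035 = 0.033775 and P(data|¬H) = 0.041·0.959 = 0.039319.
Bayes: P(H|data) = 0.115·0.033775 / (0.115·0.033775 + 0.885·0.039319) = 0.0038841/0.038681 = 0.1004.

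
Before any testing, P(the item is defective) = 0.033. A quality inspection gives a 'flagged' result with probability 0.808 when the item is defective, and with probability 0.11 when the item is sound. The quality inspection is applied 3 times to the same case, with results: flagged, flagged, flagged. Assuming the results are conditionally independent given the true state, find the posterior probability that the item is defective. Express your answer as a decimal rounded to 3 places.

With H the event that the item is defective, the joint likelihood of the observed sequence is P(data|H) = 0.808·0.808·0.808 = 0.52751 and P(data|¬H) = 0.11·0.11·0.11 = 0.0013310.
Bayes: P(H|data) = 0.033·0.52751 / (0.033·0.52751 + 0.967·0.0013310) = 0.017408/0.018695 = 0.9312.

Posterior P(H) ≈ 0.931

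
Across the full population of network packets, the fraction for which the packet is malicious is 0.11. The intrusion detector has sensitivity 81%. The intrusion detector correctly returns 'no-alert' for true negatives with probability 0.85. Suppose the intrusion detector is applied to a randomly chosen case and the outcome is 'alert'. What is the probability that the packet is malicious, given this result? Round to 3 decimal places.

Let H be the event that the packet is malicious. P(H) = 0.11, so P(¬H) = 0.89. With E the 'alert' result, P(E|H) = 0.81 and P(E|¬H) = 0.15.
P(E) = 0.81·0.11 + 0.15·0.89 = 0.089100 + 0.13350 = 0.22260.
By Bayes' theorem, P(H|E) = 0.089100 / 0.22260 = 0.400.

P(H | E) ≈ 0.400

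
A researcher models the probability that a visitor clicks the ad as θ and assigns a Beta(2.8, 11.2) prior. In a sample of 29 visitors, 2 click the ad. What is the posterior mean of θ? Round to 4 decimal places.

Posterior mean ≈ 0.1116

The binomial likelihood is conjugate to the Beta prior: with 2 successes and 27 failures, the posterior is Beta(2.8+2, 11.2+27) = Beta(4.8, 38.2).
E[θ | data] = 4.8/(4.8+38.2) = 0.1116.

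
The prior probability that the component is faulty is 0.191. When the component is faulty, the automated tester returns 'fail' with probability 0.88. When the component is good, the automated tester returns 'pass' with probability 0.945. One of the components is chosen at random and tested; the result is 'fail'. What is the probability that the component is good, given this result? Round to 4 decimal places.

P(¬H | E) ≈ 0.2093

Write H for 'the component is faulty'. Prior odds H:¬H = 0.191/0.809 = 0.23609. For the 'fail' outcome, the likelihood ratio is 0.88/0.055 = 16.000.
Posterior odds = 0.23609 × 16.000 = 3.7775, so P(H|E) = 3.7775/(1+3.7775) = 0.7907. Then P(¬H|E) = 1 − 0.7907 = 0.2093.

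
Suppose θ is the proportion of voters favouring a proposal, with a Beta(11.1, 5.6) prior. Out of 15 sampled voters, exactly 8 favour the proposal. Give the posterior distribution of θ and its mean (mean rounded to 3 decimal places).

Posterior: Beta(19.1, 12.6); mean ≈ 0.603

Observing 8 successes and 7 failures updates Beta(11.1, 5.6) by adding the success and failure counts to the two shape parameters: α = 11.1+8 = 19.1, β = 5.6+7 = 12.6.
E[θ | data] = 19.1/(19.1+12.6) = 0.603.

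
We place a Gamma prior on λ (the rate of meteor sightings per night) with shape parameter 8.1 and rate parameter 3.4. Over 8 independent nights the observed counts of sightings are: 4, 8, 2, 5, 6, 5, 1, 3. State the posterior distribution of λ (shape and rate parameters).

Total count ∑xᵢ = 34 over n = 8 nights.
Gamma is conjugate to the Poisson likelihood: posterior is Gamma(shape = 8.1+34 = 42.1, rate = 3.4+8 = 11.4).

Posterior: Gamma(shape=42.1, rate=11.4)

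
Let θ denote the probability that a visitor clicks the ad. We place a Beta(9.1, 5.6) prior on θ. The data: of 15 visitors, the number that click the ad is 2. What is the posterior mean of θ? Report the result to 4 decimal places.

The binomial likelihood is conjugate to the Beta prior: with 2 successes and 13 failures, the posterior is Beta(9.1+2, 5.6+13) = Beta(11.1, 18.6).
E[θ | data] = 11.1/(11.1+18.6) = 0.3737.

Posterior mean ≈ 0.3737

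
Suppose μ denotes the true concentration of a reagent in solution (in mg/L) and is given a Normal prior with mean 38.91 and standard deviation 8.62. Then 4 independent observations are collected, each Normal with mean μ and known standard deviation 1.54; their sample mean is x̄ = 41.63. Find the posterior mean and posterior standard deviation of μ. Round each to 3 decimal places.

Posterior mean ≈ 41.608; posterior SD ≈ 0.767

Prior precision 1/τ₀² = 1/8.62² = 0.0134582; data precision n/σ² = 4/1.54² = 1.68663.
Posterior precision = 0.0134582 + 1.68663 = 1.70008, giving posterior SD = 1/√1.70008 = 0.767.
Posterior mean = (0.0134582·38.91 + 1.68663·41.63) / 1.70008 = 41.608.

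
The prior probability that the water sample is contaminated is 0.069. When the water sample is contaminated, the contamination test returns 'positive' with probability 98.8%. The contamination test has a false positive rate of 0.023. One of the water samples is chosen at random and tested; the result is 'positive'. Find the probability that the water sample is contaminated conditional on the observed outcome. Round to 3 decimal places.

P(H | E) ≈ 0.761

Let H be the event that the water sample is contaminated. P(H) = 0.069, so P(¬H) = 0.931. With E the 'positive' result, P(E|H) = 0.988 and P(E|¬H) = 0.023.
P(E) = 0.988·0.069 + 0.023·0.931 = 0.068172 + 0.021413 = 0.089585.
By Bayes' theorem, P(H|E) = 0.068172 / 0.089585 = 0.761.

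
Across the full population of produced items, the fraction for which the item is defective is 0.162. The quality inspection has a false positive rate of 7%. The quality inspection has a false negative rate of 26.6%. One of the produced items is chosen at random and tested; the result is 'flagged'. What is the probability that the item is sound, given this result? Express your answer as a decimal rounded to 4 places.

P(¬H | E) ≈ 0.3304

Write H for 'the item is defective'. Prior odds H:¬H = 0.162/0.838 = 0.19332. For the 'flagged' outcome, the likelihood ratio is 0.734/0.07 = 10.486.
Posterior odds = 0.19332 × 10.486 = 2.0271, so P(H|E) = 2.0271/(1+2.0271) = 0.6696. Then P(¬H|E) = 1 − 0.6696 = 0.3304.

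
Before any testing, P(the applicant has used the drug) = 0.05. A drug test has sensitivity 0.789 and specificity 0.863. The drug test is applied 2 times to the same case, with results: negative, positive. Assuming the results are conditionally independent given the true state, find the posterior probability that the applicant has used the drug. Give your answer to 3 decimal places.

Let H be the event that the applicant has used the drug; start with P(H) = 0.05. P('positive'|H) = 0.789, P('positive'|¬H) = 0.137.
Update on result 1 ('negative'): P(H) ← 0.211·0.0500 / (0.211·0.0500 + 0.863·0.9500) = 0.010550/0.83040 = 0.0127.
Update on result 2 ('positive'): P(H) ← 0.789·0.0127 / (0.789·0.0127 + 0.137·0.9873) = 0.010024/0.14528 = 0.0690.

Posterior P(H) ≈ 0.069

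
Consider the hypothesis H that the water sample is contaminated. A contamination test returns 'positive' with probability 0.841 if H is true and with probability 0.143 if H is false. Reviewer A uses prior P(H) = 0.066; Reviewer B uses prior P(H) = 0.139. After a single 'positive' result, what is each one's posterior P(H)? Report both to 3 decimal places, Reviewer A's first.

P('+'|H) = 0.841, P('+'|¬H) = 0.143.
Reviewer A: numerator 0.841·0.066 = 0.055506; evidence = 0.055506+0.143·0.934 = 0.18907; posterior = 0.294.
Reviewer B: numerator 0.841·0.139 = 0.11690; evidence = 0.11690+0.143·0.861 = 0.24002; posterior = 0.487.

Reviewer A: 0.294; Reviewer B: 0.487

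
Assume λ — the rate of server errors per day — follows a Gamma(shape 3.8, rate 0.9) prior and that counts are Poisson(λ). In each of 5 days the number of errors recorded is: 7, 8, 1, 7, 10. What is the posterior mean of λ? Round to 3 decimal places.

Total count ∑xᵢ = 33 over n = 5 days.
Gamma is conjugate to the Poisson likelihood: posterior is Gamma(shape = 3.8+33 = 36.8, rate = 0.9+5 = 5.9).
E[λ | data] = 36.8/5.9 = 6.237.

Posterior mean ≈ 6.237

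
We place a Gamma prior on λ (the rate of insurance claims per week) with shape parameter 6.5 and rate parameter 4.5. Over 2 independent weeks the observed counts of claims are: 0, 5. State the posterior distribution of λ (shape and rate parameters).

Posterior: Gamma(shape=11.5, rate=6.5)

Total count ∑xᵢ = 5 over n = 2 weeks.
Gamma is conjugate to the Poisson likelihood: posterior is Gamma(shape = 6.5+5 = 11.5, rate = 4.5+2 = 6.5).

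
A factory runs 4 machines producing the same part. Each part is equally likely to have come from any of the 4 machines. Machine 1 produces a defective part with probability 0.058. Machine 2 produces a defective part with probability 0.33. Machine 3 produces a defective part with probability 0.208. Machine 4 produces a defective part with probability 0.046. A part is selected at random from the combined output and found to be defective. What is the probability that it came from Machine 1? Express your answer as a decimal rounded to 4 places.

P(defective|M1) = 0.058; P(defective|M2) = 0.33; P(defective|M3) = 0.208; P(defective|M4) = 0.046.
Prior × likelihood for each source: 0.25·0.058=0.01450, 0.25·0.33=0.08250, 0.25·0.208=0.05200, 0.25·0.046=0.01150. Summing gives P(defective) = 0.16050.
P(Machine 1 | defective) = 0.01450 / 0.16050 = 0.0903.

Posterior probability ≈ 0.0903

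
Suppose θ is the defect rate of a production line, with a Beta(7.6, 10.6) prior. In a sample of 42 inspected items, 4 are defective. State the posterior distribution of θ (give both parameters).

Posterior: Beta(11.6, 48.6)

Observing 4 successes and 38 failures updates Beta(7.6, 10.6) by adding the success and failure counts to the two shape parameters: α = 7.6+4 = 11.6, β = 10.6+38 = 48.6.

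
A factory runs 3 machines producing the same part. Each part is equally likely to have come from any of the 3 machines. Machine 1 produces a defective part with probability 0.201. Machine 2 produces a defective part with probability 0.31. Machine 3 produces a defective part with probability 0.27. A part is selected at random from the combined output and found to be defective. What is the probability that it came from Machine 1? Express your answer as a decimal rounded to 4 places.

Posterior probability ≈ 0.2574

P(defective|M1) = 0.201; P(defective|M2) = 0.31; P(defective|M3) = 0.27.
Prior × likelihood for each source: 0.333333·0.201=0.06700, 0.333333·0.31=0.1033, 0.333333·0.27=0.09000. Summing gives P(defective) = 0.26033.
P(Machine 1 | defective) = 0.06700 / 0.26033 = 0.2574.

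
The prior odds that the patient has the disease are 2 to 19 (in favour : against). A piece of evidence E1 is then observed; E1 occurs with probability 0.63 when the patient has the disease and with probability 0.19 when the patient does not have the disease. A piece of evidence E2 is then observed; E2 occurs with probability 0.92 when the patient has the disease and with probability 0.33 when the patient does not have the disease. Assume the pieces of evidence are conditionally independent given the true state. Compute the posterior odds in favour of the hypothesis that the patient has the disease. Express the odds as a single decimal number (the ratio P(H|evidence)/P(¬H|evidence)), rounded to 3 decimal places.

Prior odds = 2/19 = 0.10526. In log-odds, ln(0.10526) = -2.2513.
Add log likelihood ratios: ln(3.3158) + ln(2.7879) = 2.2240.
Posterior log-odds = -0.027315, so posterior odds = exp(-0.027315) = 0.97305.

Posterior odds ≈ 0.973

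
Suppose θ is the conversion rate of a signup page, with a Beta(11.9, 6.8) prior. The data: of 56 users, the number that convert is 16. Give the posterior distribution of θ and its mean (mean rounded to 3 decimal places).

Posterior: Beta(27.9, 46.8); mean ≈ 0.373

Observing 16 successes and 40 failures updates Beta(11.9, 6.8) by adding the success and failure counts to the two shape parameters: α = 11.9+16 = 27.9, β = 6.8+40 = 46.8.
Posterior mean = α/(α+β) = 27.9/74.7 = 0.373.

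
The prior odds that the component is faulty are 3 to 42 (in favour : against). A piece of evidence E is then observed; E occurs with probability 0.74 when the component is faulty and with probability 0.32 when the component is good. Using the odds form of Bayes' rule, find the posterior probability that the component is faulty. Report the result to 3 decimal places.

Prior odds = 3/42 = 0.071429. In log-odds, ln(0.071429) = -2.6391.
Add log likelihood ratio: ln(2.3125) = 0.83833.
Posterior log-odds = -1.8007, so posterior odds = exp(-1.8007) = 0.16518. Converting, P(H|E) = 0.16518/1.1652 = 0.142.

Posterior probability ≈ 0.142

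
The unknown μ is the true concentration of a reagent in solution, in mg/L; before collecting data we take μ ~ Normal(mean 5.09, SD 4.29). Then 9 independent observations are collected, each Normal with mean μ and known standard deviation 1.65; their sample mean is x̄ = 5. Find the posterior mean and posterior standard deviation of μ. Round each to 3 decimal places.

With known σ, the Normal prior is conjugate. Weight on the data is w = (n/σ²)/(n/σ² + 1/τ₀²) = 3.30579/(3.30579+0.0543357) = 0.98383.
Posterior mean = w·x̄ + (1−w)·μ₀ = 0.98383·5 + 0.016171·5.09 = 5.001. Posterior variance = 1/(3.30579+0.0543357) = 0.297608, so SD = 0.546.

Posterior mean ≈ 5.001; posterior SD ≈ 0.546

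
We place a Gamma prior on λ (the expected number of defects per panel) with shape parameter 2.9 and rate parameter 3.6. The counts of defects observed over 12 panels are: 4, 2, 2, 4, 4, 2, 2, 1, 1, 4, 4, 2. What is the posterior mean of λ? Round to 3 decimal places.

The Poisson likelihood adds the total count to the shape and the number of exposure periods to the rate. Here ∑xᵢ = 32 and n = 12, so shape 2.9→34.9 and rate 3.6→15.6.
E[λ | data] = 34.9/15.6 = 2.237.

Posterior mean ≈ 2.237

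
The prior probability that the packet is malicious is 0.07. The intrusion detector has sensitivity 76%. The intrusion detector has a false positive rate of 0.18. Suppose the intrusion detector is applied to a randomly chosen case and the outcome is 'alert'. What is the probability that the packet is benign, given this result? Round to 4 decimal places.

Write H for 'the packet is malicious'. Prior odds H:¬H = 0.07/0.93 = 0.075269. For the 'alert' outcome, the likelihood ratio is 0.76/0.18 = 4.2222.
Posterior odds = 0.075269 × 4.2222 = 0.31780, so P(H|E) = 0.31780/(1+0.31780) = 0.2412. Then P(¬H|E) = 1 − 0.2412 = 0.7588.

P(¬H | E) ≈ 0.7588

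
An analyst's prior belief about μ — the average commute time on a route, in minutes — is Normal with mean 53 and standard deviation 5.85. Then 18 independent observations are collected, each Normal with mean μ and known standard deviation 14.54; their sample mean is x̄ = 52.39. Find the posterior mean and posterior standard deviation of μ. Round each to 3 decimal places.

With known σ, the Normal prior is conjugate. Weight on the data is w = (n/σ²)/(n/σ² + 1/τ₀²) = 0.0851420/(0.0851420+0.0292205) = 0.74449.
Posterior mean = w·x̄ + (1−w)·μ₀ = 0.74449·52.39 + 0.25551·53 = 52.546. Posterior variance = 1/(0.0851420+0.0292205) = 8.74412, so SD = 2.957.

Posterior mean ≈ 52.546; posterior SD ≈ 2.957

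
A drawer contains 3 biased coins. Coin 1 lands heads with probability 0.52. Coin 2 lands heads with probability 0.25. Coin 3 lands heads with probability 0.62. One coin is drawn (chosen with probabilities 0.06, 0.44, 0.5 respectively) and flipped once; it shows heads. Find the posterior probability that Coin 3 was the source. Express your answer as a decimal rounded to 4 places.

Posterior probability ≈ 0.6871

Tabulate prior·likelihood by source: [1] prior 0.06, lik 0.52, product 0.03120; [2] prior 0.44, lik 0.25, product 0.1100; [3] prior 0.5, lik 0.62, product 0.3100.
Normalizing constant = 0.45120; the posterior for Coin 3 is its product over the sum, 0.3100/0.45120 = 0.6871.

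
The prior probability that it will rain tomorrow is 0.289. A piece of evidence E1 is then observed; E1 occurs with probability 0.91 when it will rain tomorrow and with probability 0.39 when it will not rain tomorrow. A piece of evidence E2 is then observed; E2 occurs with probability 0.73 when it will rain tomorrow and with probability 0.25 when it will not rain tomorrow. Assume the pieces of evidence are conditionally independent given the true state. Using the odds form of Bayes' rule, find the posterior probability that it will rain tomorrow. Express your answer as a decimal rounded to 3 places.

Posterior probability ≈ 0.735

Prior odds = 0.289/(1−0.289) = 0.40647. In log-odds, ln(0.40647) = -0.90025.
Add log likelihood ratios: ln(2.3333) + ln(2.9200) = 1.9189.
Posterior log-odds = 1.0186, so posterior odds = exp(1.0186) = 2.7694. Converting, P(H|E) = 2.7694/3.7694 = 0.735.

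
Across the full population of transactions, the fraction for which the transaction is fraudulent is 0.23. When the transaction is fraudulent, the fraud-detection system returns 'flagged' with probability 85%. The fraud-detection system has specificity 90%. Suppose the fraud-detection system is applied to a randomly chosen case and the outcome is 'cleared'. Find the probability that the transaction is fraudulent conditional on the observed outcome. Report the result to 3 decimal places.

P(H | E) ≈ 0.047

Let H be the event that the transaction is fraudulent. P(H) = 0.23, so P(¬H) = 0.77. With E the 'cleared' result, P(E|H) = 0.15 and P(E|¬H) = 0.9.
P(E) = 0.15·0.23 + 0.9·0.77 = 0.034500 + 0.69300 = 0.72750.
By Bayes' theorem, P(H|E) = 0.034500 / 0.72750 = 0.047.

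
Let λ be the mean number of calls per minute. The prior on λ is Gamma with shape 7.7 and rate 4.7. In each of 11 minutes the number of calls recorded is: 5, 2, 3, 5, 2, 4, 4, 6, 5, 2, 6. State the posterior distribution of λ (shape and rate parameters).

Total count ∑xᵢ = 44 over n = 11 minutes.
Gamma is conjugate to the Poisson likelihood: posterior is Gamma(shape = 7.7+44 = 51.7, rate = 4.7+11 = 15.7).

Posterior: Gamma(shape=51.7, rate=15.7)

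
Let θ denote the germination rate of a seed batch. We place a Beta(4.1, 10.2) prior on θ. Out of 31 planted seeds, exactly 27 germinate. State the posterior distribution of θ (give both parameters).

Observing 27 successes and 4 failures updates Beta(4.1, 10.2) by adding the success and failure counts to the two shape parameters: α = 4.1+27 = 31.1, β = 10.2+4 = 14.2.

Posterior: Beta(31.1, 14.2)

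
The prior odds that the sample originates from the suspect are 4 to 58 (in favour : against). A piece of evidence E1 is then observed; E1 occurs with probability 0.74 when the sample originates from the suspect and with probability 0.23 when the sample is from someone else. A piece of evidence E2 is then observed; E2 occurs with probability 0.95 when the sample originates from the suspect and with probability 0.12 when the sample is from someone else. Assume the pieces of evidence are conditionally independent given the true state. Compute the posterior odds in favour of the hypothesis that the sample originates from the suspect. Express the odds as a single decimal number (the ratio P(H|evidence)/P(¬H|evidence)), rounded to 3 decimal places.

Posterior odds ≈ 1.757

Prior odds = 4/58 = 0.068966.
Likelihood ratio for E1 = 0.74/0.23 = 3.2174.
Likelihood ratio for E2 = 0.95/0.12 = 7.9167.
Posterior odds = prior odds × LR₁ × LR₂ = 1.7566.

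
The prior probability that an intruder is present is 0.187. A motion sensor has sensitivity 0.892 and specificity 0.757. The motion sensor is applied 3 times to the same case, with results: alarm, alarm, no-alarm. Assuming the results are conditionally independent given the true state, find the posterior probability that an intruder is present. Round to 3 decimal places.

Let H be the event that an intruder is present; start with P(H) = 0.187. P('alarm'|H) = 0.892, P('alarm'|¬H) = 0.243.
Update on result 1 ('alarm'): P(H) ← 0.892·0.1870 / (0.892·0.1870 + 0.243·0.8130) = 0.16680/0.36436 = 0.4578.
Update on result 2 ('alarm'): P(H) ← 0.892·0.4578 / (0.892·0.4578 + 0.243·0.5422) = 0.40835/0.54011 = 0.7561.
Update on result 3 ('no-alarm'): P(H) ← 0.108·0.7561 / (0.108·0.7561 + 0.757·0.2439) = 0.081654/0.26632 = 0.3066.

Posterior P(H) ≈ 0.307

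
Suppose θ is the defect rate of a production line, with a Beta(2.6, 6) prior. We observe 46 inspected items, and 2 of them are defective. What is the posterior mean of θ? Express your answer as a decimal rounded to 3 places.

The binomial likelihood is conjugate to the Beta prior: with 2 successes and 44 failures, the posterior is Beta(2.6+2, 6+44) = Beta(4.6, 50).
Posterior mean = α/(α+β) = 4.6/54.6 = 0.084.

Posterior mean ≈ 0.084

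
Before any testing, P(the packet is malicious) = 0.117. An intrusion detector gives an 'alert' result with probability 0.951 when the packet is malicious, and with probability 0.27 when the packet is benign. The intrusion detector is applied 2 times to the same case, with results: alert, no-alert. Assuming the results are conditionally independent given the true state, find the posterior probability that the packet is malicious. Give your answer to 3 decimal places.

With H the event that the packet is malicious, the joint likelihood of the observed sequence is P(data|H) = 0.951·0.049 = 0.046599 and P(data|¬H) = 0.27·0.73 = 0.19710.
Bayes: P(H|data) = 0.117·0.046599 / (0.117·0.046599 + 0.883·0.19710) = 0.0054521/0.17949 = 0.0304.

Posterior P(H) ≈ 0.030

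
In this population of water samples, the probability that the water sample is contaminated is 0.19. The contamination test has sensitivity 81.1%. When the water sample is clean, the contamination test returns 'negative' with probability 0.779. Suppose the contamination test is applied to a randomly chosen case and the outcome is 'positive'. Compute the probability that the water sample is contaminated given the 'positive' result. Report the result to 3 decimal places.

P(H | E) ≈ 0.463

Write H for 'the water sample is contaminated'. Prior odds H:¬H = 0.19/0.81 = 0.23457. For the 'positive' outcome, the likelihood ratio is 0.811/0.221 = 3.6697.
Posterior odds = 0.23457 × 3.6697 = 0.86079, so P(H|E) = 0.86079/(1+0.86079) = 0.463.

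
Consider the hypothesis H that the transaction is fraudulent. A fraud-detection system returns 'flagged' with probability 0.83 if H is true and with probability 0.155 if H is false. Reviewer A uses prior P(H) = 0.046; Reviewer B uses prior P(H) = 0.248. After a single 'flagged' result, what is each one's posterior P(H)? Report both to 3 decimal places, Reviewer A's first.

Reviewer A: 0.205; Reviewer B: 0.638

P('+'|H) = 0.83, P('+'|¬H) = 0.155.
Reviewer A: numerator 0.83·0.046 = 0.038180; evidence = 0.038180+0.155·0.954 = 0.18605; posterior = 0.205.
Reviewer B: numerator 0.83·0.248 = 0.20584; evidence = 0.20584+0.155·0.752 = 0.32240; posterior = 0.638.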